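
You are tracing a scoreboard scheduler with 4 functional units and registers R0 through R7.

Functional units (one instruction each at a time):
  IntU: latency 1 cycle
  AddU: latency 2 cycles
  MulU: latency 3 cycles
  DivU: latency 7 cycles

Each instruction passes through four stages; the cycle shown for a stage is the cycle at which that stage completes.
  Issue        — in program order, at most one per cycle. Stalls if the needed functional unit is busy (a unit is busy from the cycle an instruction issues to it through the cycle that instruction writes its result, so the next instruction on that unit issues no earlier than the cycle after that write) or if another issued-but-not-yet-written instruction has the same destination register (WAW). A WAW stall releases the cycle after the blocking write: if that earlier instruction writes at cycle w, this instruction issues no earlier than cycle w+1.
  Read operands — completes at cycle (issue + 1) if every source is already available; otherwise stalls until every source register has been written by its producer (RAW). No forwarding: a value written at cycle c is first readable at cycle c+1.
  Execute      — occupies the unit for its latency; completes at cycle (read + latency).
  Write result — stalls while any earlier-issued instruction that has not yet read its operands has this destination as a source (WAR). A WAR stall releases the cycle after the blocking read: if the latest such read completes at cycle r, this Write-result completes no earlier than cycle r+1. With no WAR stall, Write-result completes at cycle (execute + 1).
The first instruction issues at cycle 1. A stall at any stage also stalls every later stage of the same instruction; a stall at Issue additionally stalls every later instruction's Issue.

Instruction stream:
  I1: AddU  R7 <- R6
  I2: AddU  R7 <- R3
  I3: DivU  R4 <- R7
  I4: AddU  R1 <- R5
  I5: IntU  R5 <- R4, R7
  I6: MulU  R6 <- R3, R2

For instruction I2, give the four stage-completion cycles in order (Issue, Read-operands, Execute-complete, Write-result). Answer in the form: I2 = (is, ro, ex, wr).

I2 = (6, 7, 9, 10)

t=1  issue I1 (AddU)
t=2  I1 read-ops
t=4  I1 finished on AddU
t=5  I1→R7
t=6  issue I2 (AddU)
t=7  I2 read-ops; issue I3 (DivU)
t=9  I2 finished on AddU
t=10  I2→R7
t=11  I3 read-ops; issue I4 (AddU)
t=12  I4 read-ops; issue I5 (IntU)
t=13  issue I6 (MulU)
t=14  I4 finished on AddU; I6 read-ops
t=15  I4→R1
t=17  I6 finished on MulU
t=18  I3 finished on DivU; I6→R6
t=19  I3→R4
t=20  I5 read-ops
t=21  I5 finished on IntU
t=22  I5→R5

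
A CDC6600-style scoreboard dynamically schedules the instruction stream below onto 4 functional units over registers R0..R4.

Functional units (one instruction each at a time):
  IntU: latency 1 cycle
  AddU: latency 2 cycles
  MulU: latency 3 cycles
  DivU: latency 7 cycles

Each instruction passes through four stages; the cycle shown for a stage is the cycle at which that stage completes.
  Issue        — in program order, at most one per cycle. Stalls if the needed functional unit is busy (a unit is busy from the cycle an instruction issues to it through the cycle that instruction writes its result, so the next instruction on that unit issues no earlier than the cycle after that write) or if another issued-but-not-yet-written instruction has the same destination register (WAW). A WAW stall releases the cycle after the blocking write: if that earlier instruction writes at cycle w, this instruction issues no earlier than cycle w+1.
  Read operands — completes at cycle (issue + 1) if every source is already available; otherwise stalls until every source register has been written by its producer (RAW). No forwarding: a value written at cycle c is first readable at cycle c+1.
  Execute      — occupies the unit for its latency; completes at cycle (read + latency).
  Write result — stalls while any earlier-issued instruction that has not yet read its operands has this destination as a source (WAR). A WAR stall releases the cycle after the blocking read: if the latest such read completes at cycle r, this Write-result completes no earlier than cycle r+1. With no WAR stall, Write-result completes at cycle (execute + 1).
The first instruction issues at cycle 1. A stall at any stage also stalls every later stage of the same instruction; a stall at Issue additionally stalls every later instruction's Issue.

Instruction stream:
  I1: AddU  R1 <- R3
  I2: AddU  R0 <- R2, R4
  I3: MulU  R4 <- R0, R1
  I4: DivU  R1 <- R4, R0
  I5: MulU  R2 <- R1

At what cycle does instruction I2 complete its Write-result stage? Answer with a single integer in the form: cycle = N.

cycle = 10

I1 -> (1, 2, 4, 5)
I2 -> (6, 7, 9, 10)  // struct: AddU busy until I1 writes@5
I3 -> (7, 11, 14, 15)  // RAW R0: wait I2 write@10
I4 -> (8, 16, 23, 24)  // RAW R4: wait I3 write@15
I5 -> (16, 25, 28, 29)  // struct: MulU busy until I3 writes@15, RAW R1: wait I4 write@24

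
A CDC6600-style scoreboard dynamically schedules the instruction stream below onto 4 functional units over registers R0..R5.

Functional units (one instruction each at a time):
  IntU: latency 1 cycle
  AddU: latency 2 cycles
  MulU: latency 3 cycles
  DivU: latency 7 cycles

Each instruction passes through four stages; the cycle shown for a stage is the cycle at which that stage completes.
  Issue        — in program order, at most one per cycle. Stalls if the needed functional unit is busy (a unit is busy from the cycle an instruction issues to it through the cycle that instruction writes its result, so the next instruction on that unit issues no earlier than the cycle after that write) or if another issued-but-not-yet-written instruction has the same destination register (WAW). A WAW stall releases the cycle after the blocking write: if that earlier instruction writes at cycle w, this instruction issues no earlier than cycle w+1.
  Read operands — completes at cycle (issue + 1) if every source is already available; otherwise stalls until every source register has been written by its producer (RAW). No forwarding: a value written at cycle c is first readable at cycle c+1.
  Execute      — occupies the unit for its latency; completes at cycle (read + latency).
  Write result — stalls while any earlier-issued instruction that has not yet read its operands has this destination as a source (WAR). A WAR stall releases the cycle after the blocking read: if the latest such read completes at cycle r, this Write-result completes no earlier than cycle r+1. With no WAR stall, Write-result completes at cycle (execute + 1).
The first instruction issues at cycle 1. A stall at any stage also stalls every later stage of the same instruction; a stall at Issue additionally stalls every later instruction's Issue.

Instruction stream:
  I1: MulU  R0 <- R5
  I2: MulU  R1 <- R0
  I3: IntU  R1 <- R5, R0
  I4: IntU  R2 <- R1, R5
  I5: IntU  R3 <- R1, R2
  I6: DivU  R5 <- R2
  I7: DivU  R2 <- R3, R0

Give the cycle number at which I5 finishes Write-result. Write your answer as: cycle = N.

cycle = 24

[1] issue I1 (MulU)
[2] I1 read-ops
[5] I1 finished on MulU
[6] I1→R0
[7] issue I2 (MulU)
[8] I2 read-ops
[11] I2 finished on MulU
[12] I2→R1
[13] issue I3 (IntU)
[14] I3 read-ops
[15] I3 finished on IntU
[16] I3→R1
[17] issue I4 (IntU)
[18] I4 read-ops
[19] I4 finished on IntU
[20] I4→R2
[21] issue I5 (IntU)
[22] I5 read-ops | issue I6 (DivU)
[23] I5 finished on IntU | I6 read-ops
[24] I5→R3
[30] I6 finished on DivU
[31] I6→R5
[32] issue I7 (DivU)
[33] I7 read-ops
[40] I7 finished on DivU
[41] I7→R2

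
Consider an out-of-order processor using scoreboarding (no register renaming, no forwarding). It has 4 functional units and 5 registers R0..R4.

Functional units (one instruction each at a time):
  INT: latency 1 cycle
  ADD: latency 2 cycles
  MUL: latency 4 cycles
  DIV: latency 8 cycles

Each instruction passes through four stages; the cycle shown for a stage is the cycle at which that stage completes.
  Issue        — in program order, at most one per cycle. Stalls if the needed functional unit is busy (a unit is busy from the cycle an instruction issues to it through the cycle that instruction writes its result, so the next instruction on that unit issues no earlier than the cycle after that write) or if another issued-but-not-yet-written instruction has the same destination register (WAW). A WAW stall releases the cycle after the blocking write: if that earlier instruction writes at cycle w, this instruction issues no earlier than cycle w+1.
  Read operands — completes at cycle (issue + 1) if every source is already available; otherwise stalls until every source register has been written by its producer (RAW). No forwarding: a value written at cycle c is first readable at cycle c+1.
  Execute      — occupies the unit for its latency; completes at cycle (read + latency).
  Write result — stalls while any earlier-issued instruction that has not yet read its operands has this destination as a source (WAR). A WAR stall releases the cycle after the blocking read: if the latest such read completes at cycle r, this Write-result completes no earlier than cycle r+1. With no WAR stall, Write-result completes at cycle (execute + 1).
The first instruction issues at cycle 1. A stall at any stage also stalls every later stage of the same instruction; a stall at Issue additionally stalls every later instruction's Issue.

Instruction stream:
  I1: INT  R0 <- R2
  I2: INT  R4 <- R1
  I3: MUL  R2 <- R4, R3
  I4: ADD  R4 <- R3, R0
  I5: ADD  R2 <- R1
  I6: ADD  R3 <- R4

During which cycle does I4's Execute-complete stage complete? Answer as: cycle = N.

c1: I1 dispatched to INT
c2: I1 operands ready
c3: I1 complete
c4: R0←I1
c5: I2 dispatched to INT
c6: I2 operands ready | I3 dispatched to MUL
c7: I2 complete
c8: R4←I2
c9: I3 operands ready | I4 dispatched to ADD
c10: I4 operands ready
c12: I4 complete
c13: I3 complete | R4←I4
c14: R2←I3
c15: I5 dispatched to ADD
c16: I5 operands ready
c18: I5 complete
c19: R2←I5
c20: I6 dispatched to ADD
c21: I6 operands ready
c23: I6 complete
c24: R3←I6

cycle = 12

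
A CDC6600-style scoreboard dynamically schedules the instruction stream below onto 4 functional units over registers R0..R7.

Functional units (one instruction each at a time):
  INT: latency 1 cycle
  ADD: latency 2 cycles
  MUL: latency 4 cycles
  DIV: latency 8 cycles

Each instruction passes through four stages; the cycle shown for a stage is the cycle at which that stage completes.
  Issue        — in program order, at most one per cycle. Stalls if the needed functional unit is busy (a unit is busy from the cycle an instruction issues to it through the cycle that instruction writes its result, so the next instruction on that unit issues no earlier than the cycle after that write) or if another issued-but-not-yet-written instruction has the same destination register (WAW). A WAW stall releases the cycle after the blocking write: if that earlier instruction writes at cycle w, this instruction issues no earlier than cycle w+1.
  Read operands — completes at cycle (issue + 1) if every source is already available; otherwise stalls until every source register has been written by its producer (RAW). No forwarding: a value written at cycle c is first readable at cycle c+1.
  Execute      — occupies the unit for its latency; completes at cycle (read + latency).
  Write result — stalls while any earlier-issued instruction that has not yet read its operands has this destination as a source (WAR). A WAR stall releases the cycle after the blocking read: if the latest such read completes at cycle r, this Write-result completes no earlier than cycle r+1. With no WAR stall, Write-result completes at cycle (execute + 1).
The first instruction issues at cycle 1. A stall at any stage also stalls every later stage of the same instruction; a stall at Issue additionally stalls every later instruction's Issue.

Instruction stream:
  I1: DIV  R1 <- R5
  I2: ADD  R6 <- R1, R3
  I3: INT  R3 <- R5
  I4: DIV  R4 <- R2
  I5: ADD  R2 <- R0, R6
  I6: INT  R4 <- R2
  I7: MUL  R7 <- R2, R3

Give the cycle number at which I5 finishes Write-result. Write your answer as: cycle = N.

t=1  I1 dispatched to DIV
t=2  I1 operands ready; I2 dispatched to ADD
t=3  I3 dispatched to INT
t=4  I3 operands ready
t=5  I3 complete
t=10  I1 complete
t=11  R1←I1
t=12  I2 operands ready; I4 dispatched to DIV
t=13  R3←I3; I4 operands ready
t=14  I2 complete
t=15  R6←I2
t=16  I5 dispatched to ADD
t=17  I5 operands ready
t=19  I5 complete
t=20  R2←I5
t=21  I4 complete
t=22  R4←I4
t=23  I6 dispatched to INT
t=24  I6 operands ready; I7 dispatched to MUL
t=25  I6 complete; I7 operands ready
t=26  R4←I6
t=29  I7 complete
t=30  R7←I7

cycle = 20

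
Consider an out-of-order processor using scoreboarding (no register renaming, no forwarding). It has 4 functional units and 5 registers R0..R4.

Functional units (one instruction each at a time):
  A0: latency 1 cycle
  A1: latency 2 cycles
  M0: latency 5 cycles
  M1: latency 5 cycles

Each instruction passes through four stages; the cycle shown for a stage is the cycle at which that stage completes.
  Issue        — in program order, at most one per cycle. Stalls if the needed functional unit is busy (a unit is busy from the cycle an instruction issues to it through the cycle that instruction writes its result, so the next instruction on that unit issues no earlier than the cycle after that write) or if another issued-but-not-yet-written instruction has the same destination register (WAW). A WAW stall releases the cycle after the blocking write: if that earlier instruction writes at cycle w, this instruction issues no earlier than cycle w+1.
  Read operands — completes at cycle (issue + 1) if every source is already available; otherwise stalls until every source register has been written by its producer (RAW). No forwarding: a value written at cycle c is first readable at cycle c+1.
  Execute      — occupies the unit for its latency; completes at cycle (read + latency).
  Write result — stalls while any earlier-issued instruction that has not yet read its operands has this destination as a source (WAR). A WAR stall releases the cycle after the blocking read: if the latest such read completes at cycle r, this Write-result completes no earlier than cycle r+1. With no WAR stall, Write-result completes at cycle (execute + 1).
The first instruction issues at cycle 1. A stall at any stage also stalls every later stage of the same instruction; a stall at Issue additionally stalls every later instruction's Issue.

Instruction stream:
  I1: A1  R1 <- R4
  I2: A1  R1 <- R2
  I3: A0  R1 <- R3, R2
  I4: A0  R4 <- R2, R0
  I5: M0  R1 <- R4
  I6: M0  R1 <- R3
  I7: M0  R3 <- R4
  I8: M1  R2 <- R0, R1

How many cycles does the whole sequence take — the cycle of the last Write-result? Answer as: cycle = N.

cycle = 42

  I1 | 1 | 2 | 4 | 5
  I2 | 6 | 7 | 9 | 10   struct: A1 busy until I1 writes@5
  I3 | 11 | 12 | 13 | 14   WAW R1: wait I2 write@10
  I4 | 15 | 16 | 17 | 18   struct: A0 busy until I3 writes@14
  I5 | 16 | 19 | 24 | 25   RAW R4: wait I4 write@18
  I6 | 26 | 27 | 32 | 33   struct: M0 busy until I5 writes@25
  I7 | 34 | 35 | 40 | 41   struct: M0 busy until I6 writes@33
  I8 | 35 | 36 | 41 | 42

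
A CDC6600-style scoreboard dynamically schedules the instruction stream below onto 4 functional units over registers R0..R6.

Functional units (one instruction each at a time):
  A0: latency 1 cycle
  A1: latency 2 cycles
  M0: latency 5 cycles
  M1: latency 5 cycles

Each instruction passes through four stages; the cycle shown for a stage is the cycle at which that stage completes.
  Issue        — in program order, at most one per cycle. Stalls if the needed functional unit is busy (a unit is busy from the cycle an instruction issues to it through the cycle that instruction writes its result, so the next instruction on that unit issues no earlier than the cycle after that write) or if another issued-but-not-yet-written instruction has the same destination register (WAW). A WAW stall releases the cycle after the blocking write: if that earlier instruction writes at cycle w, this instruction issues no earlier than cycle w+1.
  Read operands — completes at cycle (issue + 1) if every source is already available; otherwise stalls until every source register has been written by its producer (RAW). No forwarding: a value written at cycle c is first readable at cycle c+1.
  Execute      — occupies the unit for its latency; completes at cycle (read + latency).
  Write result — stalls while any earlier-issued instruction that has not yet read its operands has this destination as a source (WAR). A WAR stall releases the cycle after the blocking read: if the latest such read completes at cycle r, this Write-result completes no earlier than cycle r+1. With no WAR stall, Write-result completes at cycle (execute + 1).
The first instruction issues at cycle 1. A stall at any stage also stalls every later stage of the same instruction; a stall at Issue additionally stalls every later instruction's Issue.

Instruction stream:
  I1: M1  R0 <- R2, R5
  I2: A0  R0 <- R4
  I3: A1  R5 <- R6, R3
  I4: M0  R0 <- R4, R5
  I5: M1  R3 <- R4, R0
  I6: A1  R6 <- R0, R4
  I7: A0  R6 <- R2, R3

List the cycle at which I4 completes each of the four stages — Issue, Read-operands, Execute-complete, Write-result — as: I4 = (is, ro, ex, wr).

I4 = (13, 15, 20, 21)

[I1] 1/2/7/8
[I2] 9/10/11/12  (WAW R0: wait I1 write@8)
[I3] 10/11/13/14
[I4] 13/15/20/21  (WAW R0: wait I2 write@12; RAW R5: wait I3 write@14)
[I5] 14/22/27/28  (RAW R0: wait I4 write@21)
[I6] 15/22/24/25  (RAW R0: wait I4 write@21)
[I7] 26/29/30/31  (WAW R6: wait I6 write@25; RAW R3: wait I5 write@28)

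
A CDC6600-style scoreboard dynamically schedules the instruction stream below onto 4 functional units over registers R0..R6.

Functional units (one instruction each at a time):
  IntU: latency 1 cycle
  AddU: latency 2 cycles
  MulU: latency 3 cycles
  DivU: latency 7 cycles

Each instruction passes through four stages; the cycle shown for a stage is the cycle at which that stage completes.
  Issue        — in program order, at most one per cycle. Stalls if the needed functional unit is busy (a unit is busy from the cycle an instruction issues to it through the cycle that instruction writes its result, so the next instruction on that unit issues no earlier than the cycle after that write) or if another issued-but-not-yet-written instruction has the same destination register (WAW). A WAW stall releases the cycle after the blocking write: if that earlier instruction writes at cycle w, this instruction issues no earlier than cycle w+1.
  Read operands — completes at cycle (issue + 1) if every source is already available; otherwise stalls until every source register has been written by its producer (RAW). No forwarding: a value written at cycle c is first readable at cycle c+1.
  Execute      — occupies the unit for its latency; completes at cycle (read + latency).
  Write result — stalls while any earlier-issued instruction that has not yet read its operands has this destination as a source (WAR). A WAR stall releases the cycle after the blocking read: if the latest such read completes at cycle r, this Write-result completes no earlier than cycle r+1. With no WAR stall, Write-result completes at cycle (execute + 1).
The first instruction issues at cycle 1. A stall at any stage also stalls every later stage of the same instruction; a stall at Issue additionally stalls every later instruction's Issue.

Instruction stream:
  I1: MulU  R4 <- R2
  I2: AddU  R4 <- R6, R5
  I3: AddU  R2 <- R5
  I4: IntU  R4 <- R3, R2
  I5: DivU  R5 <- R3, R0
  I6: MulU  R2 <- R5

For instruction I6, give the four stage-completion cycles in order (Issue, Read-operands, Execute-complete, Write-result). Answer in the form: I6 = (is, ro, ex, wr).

cycle 1: issue I1 (MulU)
cycle 2: I1 read-ops
cycle 5: I1 finished on MulU
cycle 6: I1→R4
cycle 7: issue I2 (AddU)
cycle 8: I2 read-ops
cycle 10: I2 finished on AddU
cycle 11: I2→R4
cycle 12: issue I3 (AddU)
cycle 13: I3 read-ops · issue I4 (IntU)
cycle 14: issue I5 (DivU)
cycle 15: I3 finished on AddU · I5 read-ops
cycle 16: I3→R2
cycle 17: I4 read-ops · issue I6 (MulU)
cycle 18: I4 finished on IntU
cycle 19: I4→R4
cycle 22: I5 finished on DivU
cycle 23: I5→R5
cycle 24: I6 read-ops
cycle 27: I6 finished on MulU
cycle 28: I6→R2

I6 = (17, 24, 27, 28)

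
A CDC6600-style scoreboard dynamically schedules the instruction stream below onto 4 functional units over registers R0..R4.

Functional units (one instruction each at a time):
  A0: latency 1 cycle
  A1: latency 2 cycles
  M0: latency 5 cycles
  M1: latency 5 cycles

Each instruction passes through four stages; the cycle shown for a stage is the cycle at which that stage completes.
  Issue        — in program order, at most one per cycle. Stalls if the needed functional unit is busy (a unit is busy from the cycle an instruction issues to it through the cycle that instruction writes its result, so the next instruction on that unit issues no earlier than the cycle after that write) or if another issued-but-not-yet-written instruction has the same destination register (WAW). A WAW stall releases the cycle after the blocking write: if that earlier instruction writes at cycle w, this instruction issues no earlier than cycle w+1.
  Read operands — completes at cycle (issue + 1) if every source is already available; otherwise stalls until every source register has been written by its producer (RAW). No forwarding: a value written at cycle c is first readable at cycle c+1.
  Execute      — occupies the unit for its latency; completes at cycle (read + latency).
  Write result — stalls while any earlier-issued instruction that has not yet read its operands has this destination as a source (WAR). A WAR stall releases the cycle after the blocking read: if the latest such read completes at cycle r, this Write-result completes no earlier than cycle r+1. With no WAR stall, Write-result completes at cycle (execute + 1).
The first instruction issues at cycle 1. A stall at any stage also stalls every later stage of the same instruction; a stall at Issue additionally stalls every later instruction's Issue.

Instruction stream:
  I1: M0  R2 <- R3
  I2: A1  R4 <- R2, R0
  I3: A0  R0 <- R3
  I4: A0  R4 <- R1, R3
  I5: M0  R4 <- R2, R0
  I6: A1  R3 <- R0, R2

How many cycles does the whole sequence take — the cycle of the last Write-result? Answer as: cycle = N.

I1 -> (1, 2, 7, 8)
I2 -> (2, 9, 11, 12)  // RAW R2: wait I1 write@8
I3 -> (3, 4, 5, 10)  // WAR R0: wait I2 read@9
I4 -> (13, 14, 15, 16)  // WAW R4: wait I2 write@12
I5 -> (17, 18, 23, 24)  // WAW R4: wait I4 write@16
I6 -> (18, 19, 21, 22)

cycle = 24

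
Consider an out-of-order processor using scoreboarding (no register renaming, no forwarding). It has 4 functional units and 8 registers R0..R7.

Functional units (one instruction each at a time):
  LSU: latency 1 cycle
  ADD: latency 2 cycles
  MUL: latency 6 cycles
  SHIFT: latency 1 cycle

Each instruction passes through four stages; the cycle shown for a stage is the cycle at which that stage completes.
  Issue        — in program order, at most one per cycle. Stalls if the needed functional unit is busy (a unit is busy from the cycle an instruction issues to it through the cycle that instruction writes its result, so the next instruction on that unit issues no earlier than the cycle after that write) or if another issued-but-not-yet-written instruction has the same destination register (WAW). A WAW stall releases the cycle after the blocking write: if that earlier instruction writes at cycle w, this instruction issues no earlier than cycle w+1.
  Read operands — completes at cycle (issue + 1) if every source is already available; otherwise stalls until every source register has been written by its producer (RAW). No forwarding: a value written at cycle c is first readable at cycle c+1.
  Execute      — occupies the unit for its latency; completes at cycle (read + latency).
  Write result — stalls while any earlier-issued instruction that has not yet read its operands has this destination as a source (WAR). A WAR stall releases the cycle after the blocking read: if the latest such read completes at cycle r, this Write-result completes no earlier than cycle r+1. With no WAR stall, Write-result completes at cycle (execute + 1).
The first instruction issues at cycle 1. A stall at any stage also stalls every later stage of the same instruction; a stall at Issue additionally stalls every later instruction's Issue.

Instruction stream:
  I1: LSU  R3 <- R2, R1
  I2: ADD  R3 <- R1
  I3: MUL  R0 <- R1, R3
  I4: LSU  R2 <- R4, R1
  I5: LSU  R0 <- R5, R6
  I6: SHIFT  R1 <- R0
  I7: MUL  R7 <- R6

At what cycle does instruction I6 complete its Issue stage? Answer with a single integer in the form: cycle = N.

cycle 1: I1 dispatched to LSU
cycle 2: I1 operands ready
cycle 3: I1 complete
cycle 4: R3←I1
cycle 5: I2 dispatched to ADD
cycle 6: I2 operands ready · I3 dispatched to MUL
cycle 7: I4 dispatched to LSU
cycle 8: I2 complete · I4 operands ready
cycle 9: R3←I2 · I4 complete
cycle 10: I3 operands ready · R2←I4
cycle 16: I3 complete
cycle 17: R0←I3
cycle 18: I5 dispatched to LSU
cycle 19: I5 operands ready · I6 dispatched to SHIFT
cycle 20: I5 complete · I7 dispatched to MUL
cycle 21: R0←I5 · I7 operands ready
cycle 22: I6 operands ready
cycle 23: I6 complete
cycle 24: R1←I6
cycle 27: I7 complete
cycle 28: R7←I7

cycle = 19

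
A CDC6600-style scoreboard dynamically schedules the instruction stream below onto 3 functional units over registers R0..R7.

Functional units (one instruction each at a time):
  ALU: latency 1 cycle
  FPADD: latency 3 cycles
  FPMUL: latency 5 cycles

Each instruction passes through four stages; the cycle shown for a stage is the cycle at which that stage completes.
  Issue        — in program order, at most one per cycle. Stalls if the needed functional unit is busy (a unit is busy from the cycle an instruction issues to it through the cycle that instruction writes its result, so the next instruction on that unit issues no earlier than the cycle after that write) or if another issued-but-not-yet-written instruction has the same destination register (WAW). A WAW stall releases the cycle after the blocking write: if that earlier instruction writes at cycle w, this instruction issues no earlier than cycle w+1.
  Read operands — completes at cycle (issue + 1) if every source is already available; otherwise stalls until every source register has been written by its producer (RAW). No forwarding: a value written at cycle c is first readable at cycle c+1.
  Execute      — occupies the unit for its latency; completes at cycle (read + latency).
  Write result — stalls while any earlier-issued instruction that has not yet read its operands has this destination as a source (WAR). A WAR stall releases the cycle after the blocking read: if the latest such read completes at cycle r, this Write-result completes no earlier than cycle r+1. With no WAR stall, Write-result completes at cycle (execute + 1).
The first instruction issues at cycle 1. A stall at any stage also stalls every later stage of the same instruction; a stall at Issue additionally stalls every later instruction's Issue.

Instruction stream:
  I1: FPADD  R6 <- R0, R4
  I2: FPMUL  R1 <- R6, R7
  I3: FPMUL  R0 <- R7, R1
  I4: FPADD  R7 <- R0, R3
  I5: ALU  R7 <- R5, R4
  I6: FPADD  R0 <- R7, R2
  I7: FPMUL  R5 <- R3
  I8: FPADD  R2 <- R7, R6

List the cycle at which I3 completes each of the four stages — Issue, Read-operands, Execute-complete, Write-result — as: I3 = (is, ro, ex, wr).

I3 = (14, 15, 20, 21)

  I1 | 1 | 2 | 5 | 6
  I2 | 2 | 7 | 12 | 13   RAW R6: wait I1 write@6
  I3 | 14 | 15 | 20 | 21   struct: FPMUL busy until I2 writes@13
  I4 | 15 | 22 | 25 | 26   RAW R0: wait I3 write@21
  I5 | 27 | 28 | 29 | 30   WAW R7: wait I4 write@26
  I6 | 28 | 31 | 34 | 35   RAW R7: wait I5 write@30
  I7 | 29 | 30 | 35 | 36
  I8 | 36 | 37 | 40 | 41   struct: FPADD busy until I6 writes@35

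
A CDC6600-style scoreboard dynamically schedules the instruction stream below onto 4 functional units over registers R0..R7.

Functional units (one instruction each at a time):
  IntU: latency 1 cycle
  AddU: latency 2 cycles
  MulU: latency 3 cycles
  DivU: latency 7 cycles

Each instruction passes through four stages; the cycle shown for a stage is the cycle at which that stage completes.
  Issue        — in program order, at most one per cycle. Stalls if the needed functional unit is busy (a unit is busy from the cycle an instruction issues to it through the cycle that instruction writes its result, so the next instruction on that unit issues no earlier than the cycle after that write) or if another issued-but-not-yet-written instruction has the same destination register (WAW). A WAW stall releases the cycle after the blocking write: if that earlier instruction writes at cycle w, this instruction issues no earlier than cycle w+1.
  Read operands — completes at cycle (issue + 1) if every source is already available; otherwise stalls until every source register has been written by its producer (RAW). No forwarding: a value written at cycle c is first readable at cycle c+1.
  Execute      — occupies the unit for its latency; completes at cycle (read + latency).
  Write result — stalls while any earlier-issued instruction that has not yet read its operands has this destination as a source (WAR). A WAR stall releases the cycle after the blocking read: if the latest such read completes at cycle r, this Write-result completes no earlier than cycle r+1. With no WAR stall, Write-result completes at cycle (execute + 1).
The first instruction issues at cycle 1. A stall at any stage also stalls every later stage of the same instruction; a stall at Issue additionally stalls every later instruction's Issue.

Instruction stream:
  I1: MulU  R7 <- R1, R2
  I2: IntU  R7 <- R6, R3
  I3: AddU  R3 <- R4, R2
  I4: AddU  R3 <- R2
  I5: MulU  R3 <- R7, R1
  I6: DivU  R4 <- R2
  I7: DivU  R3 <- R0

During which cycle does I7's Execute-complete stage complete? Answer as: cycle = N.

cycle = 37

I1 -> (1, 2, 5, 6)
I2 -> (7, 8, 9, 10)  // WAW R7: wait I1 write@6
I3 -> (8, 9, 11, 12)
I4 -> (13, 14, 16, 17)  // struct: AddU busy until I3 writes@12
I5 -> (18, 19, 22, 23)  // WAW R3: wait I4 write@17
I6 -> (19, 20, 27, 28)
I7 -> (29, 30, 37, 38)  // struct: DivU busy until I6 writes@28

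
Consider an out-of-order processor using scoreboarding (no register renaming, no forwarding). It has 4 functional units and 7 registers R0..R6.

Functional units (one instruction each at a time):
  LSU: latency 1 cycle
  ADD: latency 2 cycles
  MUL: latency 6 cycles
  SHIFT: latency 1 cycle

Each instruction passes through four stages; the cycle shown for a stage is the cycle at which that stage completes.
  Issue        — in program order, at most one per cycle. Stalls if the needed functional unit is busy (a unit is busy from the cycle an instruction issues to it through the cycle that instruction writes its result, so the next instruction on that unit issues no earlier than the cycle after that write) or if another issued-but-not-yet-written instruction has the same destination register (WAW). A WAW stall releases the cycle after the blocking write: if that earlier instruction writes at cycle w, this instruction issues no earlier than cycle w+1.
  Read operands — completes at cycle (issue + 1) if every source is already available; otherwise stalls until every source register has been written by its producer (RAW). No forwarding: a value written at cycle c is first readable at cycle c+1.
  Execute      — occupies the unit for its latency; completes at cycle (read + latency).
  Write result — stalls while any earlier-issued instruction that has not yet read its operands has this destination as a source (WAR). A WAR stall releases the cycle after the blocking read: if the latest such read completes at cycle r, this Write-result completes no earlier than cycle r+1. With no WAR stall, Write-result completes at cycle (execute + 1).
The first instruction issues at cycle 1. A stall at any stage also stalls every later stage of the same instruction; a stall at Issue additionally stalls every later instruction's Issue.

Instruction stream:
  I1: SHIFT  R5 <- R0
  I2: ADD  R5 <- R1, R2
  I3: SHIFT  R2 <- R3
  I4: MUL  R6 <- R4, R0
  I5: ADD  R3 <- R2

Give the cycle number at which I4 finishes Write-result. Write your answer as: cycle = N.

cycle = 15

[I1] 1/2/3/4
[I2] 5/6/8/9  (WAW R5: wait I1 write@4)
[I3] 6/7/8/9
[I4] 7/8/14/15
[I5] 10/11/13/14  (struct: ADD busy until I2 writes@9)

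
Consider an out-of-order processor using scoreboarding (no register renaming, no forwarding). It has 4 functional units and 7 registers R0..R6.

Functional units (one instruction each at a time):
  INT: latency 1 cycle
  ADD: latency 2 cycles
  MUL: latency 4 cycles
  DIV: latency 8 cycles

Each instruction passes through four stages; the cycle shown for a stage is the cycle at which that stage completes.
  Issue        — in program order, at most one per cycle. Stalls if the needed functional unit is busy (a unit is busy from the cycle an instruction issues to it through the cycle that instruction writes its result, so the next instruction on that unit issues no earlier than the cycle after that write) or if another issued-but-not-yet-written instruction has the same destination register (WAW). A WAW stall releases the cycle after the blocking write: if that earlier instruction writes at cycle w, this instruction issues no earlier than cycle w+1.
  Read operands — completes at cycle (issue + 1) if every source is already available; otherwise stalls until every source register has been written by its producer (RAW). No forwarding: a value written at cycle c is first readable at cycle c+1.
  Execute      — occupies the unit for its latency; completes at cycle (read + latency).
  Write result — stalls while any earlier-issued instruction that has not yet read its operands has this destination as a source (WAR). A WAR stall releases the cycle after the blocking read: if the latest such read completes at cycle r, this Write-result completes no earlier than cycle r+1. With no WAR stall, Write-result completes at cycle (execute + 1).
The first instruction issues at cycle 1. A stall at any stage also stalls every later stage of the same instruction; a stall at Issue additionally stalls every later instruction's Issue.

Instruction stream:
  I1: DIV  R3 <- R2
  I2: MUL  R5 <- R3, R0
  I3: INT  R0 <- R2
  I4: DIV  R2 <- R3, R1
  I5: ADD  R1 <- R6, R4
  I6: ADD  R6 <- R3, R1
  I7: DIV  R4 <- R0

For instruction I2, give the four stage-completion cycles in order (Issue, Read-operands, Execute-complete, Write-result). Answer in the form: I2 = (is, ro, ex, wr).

[I1] 1/2/10/11
[I2] 2/12/16/17  (RAW R3: wait I1 write@11)
[I3] 3/4/5/13  (WAR R0: wait I2 read@12)
[I4] 12/13/21/22  (struct: DIV busy until I1 writes@11)
[I5] 13/14/16/17
[I6] 18/19/21/22  (struct: ADD busy until I5 writes@17)
[I7] 23/24/32/33  (struct: DIV busy until I4 writes@22)

I2 = (2, 12, 16, 17)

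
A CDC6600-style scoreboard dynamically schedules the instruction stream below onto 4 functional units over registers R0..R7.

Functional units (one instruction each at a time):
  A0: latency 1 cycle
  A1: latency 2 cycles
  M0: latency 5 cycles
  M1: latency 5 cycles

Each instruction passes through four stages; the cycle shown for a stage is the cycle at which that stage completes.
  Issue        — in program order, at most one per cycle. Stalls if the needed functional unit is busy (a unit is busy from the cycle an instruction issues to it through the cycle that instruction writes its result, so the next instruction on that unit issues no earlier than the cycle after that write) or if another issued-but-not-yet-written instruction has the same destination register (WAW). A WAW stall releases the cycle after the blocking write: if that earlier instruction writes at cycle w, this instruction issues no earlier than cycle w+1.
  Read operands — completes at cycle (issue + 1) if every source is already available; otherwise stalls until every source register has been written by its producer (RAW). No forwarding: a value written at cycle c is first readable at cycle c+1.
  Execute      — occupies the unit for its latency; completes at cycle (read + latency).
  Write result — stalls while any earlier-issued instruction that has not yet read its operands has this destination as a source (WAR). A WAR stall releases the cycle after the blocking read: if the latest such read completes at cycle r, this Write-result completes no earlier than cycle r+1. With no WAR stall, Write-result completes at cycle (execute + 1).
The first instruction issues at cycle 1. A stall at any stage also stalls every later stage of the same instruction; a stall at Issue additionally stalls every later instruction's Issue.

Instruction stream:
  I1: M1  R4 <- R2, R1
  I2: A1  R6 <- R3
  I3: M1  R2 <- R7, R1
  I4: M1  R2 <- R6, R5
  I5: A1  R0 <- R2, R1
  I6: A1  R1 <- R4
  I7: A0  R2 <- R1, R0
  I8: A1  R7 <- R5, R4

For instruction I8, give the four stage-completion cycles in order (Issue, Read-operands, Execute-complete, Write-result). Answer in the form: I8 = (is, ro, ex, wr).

I8 = (34, 35, 37, 38)

  I1 | 1 | 2 | 7 | 8
  I2 | 2 | 3 | 5 | 6
  I3 | 9 | 10 | 15 | 16   struct: M1 busy until I1 writes@8
  I4 | 17 | 18 | 23 | 24   struct: M1 busy until I3 writes@16
  I5 | 18 | 25 | 27 | 28   RAW R2: wait I4 write@24
  I6 | 29 | 30 | 32 | 33   struct: A1 busy until I5 writes@28
  I7 | 30 | 34 | 35 | 36   RAW R1: wait I6 write@33
  I8 | 34 | 35 | 37 | 38   struct: A1 busy until I6 writes@33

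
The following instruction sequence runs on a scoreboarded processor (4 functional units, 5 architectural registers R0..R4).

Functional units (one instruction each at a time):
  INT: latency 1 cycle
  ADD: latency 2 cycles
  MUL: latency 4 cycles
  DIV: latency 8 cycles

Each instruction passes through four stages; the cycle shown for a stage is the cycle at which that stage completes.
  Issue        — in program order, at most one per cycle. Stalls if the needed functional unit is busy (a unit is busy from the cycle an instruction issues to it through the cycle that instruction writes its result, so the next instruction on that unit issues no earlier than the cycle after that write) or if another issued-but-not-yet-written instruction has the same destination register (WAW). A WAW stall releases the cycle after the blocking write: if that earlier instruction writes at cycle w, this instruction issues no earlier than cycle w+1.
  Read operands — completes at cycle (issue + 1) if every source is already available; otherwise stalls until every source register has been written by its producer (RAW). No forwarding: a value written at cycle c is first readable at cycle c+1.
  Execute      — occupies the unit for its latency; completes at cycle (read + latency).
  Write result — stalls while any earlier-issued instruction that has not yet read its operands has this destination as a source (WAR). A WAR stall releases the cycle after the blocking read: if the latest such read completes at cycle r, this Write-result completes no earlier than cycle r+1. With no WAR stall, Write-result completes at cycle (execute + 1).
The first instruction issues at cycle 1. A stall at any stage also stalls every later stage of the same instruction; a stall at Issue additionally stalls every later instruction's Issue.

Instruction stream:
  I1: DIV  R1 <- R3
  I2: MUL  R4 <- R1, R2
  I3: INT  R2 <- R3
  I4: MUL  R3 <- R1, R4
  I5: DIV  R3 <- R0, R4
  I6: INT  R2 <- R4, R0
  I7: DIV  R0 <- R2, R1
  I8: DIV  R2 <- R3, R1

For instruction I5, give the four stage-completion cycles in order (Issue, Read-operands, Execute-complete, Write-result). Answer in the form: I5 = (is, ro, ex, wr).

I5 = (25, 26, 34, 35)

I1: IS=1 RO=2 EX=10 WR=11
I2: IS=2 RO=12 EX=16 WR=17  [RAW R1: wait I1 write@11]
I3: IS=3 RO=4 EX=5 WR=13  [WAR R2: wait I2 read@12]
I4: IS=18 RO=19 EX=23 WR=24  [struct: MUL busy until I2 writes@17]
I5: IS=25 RO=26 EX=34 WR=35  [WAW R3: wait I4 write@24]
I6: IS=26 RO=27 EX=28 WR=29
I7: IS=36 RO=37 EX=45 WR=46  [struct: DIV busy until I5 writes@35]
I8: IS=47 RO=48 EX=56 WR=57  [struct: DIV busy until I7 writes@46]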